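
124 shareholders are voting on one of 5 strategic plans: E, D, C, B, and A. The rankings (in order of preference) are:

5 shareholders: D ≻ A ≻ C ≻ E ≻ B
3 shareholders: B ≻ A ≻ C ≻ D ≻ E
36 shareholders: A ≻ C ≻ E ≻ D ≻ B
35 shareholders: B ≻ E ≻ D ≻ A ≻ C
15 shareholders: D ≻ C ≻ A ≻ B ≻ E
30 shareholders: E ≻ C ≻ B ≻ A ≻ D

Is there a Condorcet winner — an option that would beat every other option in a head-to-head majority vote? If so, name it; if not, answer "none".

E

E vs D: 101–23 for E.
E vs C: 65–59 for E.
E vs B: 71–53 for E.
E vs A: 65–59 for E.
E beats every other option head-to-head.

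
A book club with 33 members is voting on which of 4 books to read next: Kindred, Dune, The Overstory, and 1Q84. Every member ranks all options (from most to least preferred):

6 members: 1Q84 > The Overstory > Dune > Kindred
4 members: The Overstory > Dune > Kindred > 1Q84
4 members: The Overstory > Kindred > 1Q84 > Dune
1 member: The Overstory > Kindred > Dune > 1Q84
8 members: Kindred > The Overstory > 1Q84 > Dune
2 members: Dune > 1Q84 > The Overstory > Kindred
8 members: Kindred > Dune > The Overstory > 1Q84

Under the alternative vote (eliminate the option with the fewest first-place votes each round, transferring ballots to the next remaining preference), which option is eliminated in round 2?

1Q84

Round 1: Kindred 16, Dune 2, The Overstory 9, 1Q84 6. Eliminate Dune.
Round 2: Kindred 16, The Overstory 9, 1Q84 8. Eliminate 1Q84.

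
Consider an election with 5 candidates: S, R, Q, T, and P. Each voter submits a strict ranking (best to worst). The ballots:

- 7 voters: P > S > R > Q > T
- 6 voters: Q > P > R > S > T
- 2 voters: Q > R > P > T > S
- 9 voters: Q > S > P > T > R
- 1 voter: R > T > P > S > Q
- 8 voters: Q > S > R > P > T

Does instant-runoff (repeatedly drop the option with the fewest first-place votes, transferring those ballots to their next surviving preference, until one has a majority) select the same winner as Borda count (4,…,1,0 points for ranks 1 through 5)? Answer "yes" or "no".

yes

Instant-runoff — R1 S 0, R 1, Q 25, T 0, P 7 (Q winner). Winner: Q.
Borda — scores: S 79, R 52, Q 107, T 14, P 78. Winner: Q.
The two methods agree.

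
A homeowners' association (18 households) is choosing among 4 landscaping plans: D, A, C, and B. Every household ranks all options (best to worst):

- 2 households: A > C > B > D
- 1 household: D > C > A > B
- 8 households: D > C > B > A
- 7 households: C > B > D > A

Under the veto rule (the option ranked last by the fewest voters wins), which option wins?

Last-place votes: D 2, A 15, C 0, B 1.
C is ranked last by the fewest voters, so C wins.

C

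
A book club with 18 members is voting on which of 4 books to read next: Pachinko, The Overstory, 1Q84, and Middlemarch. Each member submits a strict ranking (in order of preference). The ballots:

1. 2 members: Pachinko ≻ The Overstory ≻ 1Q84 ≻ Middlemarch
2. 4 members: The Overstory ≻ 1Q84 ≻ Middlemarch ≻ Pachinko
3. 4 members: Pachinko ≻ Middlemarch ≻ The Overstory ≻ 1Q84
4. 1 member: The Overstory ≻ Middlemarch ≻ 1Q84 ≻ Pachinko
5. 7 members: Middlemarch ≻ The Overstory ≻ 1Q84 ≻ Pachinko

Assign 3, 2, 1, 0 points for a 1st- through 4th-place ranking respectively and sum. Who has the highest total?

The Overstory

Pachinko: 2·3 + 4·0 + 4·3 + 1·0 + 7·0 = 18
The Overstory: 2·2 + 4·3 + 4·1 + 1·3 + 7·2 = 37
1Q84: 2·1 + 4·2 + 4·0 + 1·1 + 7·1 = 18
Middlemarch: 2·0 + 4·1 + 4·2 + 1·2 + 7·3 = 35
The Overstory has the highest Borda score (37).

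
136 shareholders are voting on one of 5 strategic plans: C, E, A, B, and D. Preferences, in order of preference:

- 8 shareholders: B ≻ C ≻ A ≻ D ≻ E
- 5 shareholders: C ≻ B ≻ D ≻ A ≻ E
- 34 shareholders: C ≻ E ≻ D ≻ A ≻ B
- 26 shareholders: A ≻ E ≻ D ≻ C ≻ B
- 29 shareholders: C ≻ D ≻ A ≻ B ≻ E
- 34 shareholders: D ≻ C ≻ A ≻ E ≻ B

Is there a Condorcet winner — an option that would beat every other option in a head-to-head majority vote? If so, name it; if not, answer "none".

C

C vs E: 110–26 for C.
C vs A: 110–26 for C.
C vs B: 128–8 for C.
C vs D: 76–60 for C.
C beats every other option head-to-head.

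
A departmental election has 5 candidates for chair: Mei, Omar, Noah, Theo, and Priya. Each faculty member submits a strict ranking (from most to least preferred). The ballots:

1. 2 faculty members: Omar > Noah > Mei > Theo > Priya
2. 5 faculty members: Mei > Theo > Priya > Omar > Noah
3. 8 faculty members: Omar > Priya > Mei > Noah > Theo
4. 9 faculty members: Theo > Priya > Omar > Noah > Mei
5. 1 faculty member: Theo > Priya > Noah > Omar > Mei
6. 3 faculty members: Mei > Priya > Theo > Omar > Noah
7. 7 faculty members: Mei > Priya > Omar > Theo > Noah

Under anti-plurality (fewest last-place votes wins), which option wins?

Omar

Last-place votes: Mei 10, Omar 0, Noah 15, Theo 8, Priya 2.
Omar is ranked last by the fewest voters, so Omar wins.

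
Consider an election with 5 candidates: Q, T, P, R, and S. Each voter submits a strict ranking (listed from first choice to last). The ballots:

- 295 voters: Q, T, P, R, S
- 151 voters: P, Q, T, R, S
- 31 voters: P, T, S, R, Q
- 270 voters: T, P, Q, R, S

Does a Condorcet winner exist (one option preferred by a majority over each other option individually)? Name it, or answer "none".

none

Checking pairwise contests:
P beats Q 452–295.
Q beats T 446–301.
T beats P 565–182.
Q beats R 716–31.
Q beats S 716–31.
Every option loses at least one head-to-head, so there is no Condorcet winner.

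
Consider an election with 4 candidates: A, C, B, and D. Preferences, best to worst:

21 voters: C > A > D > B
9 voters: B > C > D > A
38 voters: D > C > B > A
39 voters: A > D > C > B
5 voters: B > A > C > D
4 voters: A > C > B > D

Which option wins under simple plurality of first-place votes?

First-place votes: A 43, C 21, B 14, D 38.
A has the most first-place votes.

A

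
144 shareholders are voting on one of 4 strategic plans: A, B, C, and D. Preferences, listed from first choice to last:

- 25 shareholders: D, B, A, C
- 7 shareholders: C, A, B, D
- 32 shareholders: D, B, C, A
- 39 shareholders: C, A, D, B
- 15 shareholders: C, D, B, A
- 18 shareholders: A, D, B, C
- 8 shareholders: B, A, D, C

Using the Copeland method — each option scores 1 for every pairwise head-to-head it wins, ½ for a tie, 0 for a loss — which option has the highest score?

A: ties D; loses to B and C → score 0.5.
B: beats A and C; loses to D → score 2.
C: beats A; loses to B and D → score 1.
D: beats B and C; ties A → score 2.5.
D has the best pairwise record.

D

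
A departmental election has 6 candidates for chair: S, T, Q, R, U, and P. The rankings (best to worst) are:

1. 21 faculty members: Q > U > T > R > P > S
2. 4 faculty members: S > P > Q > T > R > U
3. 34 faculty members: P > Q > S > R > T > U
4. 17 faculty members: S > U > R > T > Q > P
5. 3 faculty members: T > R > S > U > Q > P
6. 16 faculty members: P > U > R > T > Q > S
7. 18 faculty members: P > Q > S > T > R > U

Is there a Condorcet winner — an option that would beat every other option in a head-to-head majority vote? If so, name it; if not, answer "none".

P

P vs S: 89–24 for P.
P vs T: 72–41 for P.
P vs Q: 72–41 for P.
P vs R: 72–41 for P.
P vs U: 72–41 for P.
P beats every other option head-to-head.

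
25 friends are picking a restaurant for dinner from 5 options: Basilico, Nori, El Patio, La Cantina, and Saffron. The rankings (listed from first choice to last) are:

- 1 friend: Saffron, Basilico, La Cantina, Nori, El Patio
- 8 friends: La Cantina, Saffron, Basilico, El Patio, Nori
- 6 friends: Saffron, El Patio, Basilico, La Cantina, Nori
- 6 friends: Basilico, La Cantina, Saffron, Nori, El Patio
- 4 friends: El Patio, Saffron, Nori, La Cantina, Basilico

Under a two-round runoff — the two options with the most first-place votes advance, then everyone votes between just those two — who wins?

La Cantina

Round 1 first-place votes: Basilico 6, Nori 0, El Patio 4, La Cantina 8, Saffron 7.
La Cantina and Saffron advance.
Runoff: La Cantina is preferred to Saffron by 14 voters; Saffron by 11.
La Cantina wins the runoff.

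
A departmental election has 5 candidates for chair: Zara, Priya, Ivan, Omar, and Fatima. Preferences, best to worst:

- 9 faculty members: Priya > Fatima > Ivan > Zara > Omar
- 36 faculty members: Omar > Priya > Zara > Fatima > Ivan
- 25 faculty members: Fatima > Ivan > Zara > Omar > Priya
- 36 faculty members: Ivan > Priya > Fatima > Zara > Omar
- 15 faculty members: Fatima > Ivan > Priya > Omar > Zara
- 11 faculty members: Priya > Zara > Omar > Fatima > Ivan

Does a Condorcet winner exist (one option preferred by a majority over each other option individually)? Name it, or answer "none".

none

Checking pairwise contests:
Priya beats Zara 107–25.
Ivan beats Priya 76–56.
Fatima beats Ivan 96–36.
Zara beats Omar 81–51.
Priya beats Fatima 92–40.
Every option loses at least one head-to-head, so there is no Condorcet winner.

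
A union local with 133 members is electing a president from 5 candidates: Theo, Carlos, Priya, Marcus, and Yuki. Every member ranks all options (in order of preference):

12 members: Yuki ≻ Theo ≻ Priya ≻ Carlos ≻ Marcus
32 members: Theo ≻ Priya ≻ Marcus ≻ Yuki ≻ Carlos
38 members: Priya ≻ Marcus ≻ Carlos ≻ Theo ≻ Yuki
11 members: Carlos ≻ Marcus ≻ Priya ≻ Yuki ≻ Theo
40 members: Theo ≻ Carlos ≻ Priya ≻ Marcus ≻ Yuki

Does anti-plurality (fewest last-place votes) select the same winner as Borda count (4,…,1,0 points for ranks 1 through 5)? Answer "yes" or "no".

Anti-plurality — last-place votes: Theo 11, Carlos 32, Priya 0, Marcus 12, Yuki 78. Winner: Priya.
Borda — scores: Theo 362, Carlos 252, Priya 374, Marcus 251, Yuki 91. Winner: Priya.
The two methods agree.

yes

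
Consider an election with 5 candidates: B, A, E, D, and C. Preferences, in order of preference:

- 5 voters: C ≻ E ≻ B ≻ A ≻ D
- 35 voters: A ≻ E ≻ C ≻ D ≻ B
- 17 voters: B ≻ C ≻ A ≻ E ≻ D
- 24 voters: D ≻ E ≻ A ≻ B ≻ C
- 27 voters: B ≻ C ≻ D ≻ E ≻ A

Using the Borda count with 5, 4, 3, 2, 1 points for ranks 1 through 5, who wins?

E

B: 5·3 + 35·1 + 17·5 + 24·2 + 27·5 = 318
A: 5·2 + 35·5 + 17·3 + 24·3 + 27·1 = 335
E: 5·4 + 35·4 + 17·2 + 24·4 + 27·2 = 344
D: 5·1 + 35·2 + 17·1 + 24·5 + 27·3 = 293
C: 5·5 + 35·3 + 17·4 + 24·1 + 27·4 = 330
E has the highest Borda score (344).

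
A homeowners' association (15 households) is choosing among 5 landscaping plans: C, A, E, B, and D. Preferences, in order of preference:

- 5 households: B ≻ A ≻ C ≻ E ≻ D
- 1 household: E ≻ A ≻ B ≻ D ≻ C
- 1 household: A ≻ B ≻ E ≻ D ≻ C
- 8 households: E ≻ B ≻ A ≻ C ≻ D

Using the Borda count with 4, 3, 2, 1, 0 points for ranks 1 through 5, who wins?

C: 5·2 + 1·0 + 1·0 + 8·1 = 18
A: 5·3 + 1·3 + 1·4 + 8·2 = 38
E: 5·1 + 1·4 + 1·2 + 8·4 = 43
B: 5·4 + 1·2 + 1·3 + 8·3 = 49
D: 5·0 + 1·1 + 1·1 + 8·0 = 2
B has the highest Borda score (49).

B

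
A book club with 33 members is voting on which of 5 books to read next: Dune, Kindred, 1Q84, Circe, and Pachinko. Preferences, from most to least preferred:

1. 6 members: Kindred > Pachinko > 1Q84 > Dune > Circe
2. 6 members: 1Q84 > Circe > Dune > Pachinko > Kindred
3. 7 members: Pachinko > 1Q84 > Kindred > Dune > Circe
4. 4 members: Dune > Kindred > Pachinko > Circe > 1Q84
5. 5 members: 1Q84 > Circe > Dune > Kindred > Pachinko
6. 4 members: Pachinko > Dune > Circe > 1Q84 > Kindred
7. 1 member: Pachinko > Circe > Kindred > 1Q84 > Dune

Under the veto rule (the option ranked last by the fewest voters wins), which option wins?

Last-place votes: Dune 1, Kindred 10, 1Q84 4, Circe 13, Pachinko 5.
Dune is ranked last by the fewest voters, so Dune wins.

Dune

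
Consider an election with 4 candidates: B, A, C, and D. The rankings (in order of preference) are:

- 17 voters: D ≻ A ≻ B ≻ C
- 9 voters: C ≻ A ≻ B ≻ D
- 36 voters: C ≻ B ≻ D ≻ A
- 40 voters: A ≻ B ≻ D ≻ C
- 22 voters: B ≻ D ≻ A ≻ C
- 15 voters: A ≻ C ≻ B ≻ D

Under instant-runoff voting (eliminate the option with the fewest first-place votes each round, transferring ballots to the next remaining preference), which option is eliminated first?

D

Round 1: B 22, A 55, C 45, D 17. Eliminate D.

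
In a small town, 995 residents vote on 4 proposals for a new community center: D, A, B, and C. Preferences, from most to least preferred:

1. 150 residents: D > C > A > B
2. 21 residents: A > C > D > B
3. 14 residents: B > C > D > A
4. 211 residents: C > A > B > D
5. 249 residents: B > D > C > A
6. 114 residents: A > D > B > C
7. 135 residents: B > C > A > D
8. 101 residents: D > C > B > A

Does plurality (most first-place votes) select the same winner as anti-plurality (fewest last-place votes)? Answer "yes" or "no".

Plurality — first-place votes: D 251, A 135, B 398, C 211. Winner: B.
Anti-plurality — last-place votes: D 346, A 364, B 171, C 114. Winner: C.
The two methods disagree.

no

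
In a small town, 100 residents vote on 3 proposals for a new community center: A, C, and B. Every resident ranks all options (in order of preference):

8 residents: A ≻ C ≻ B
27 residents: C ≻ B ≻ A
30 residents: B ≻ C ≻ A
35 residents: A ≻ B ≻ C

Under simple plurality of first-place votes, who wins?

First-place votes: A 43, C 27, B 30.
A has the most first-place votes.

A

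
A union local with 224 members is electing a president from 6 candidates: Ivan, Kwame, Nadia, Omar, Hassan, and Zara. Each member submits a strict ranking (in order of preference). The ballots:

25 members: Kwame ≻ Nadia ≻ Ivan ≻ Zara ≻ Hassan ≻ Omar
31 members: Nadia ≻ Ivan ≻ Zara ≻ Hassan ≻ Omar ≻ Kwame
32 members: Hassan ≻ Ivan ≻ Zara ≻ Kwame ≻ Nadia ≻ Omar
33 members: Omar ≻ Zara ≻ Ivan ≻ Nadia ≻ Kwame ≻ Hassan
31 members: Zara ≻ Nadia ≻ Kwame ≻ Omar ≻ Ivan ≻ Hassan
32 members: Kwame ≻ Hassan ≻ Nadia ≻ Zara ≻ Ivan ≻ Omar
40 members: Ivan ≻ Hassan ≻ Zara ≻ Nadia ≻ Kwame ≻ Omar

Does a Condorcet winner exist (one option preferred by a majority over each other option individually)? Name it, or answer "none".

Checking pairwise contests:
Nadia beats Ivan 119–105.
Ivan beats Kwame 136–88.
Zara beats Nadia 136–88.
Ivan beats Omar 160–64.
Ivan beats Hassan 160–64.
Ivan beats Zara 128–96.
Every option loses at least one head-to-head, so there is no Condorcet winner.

none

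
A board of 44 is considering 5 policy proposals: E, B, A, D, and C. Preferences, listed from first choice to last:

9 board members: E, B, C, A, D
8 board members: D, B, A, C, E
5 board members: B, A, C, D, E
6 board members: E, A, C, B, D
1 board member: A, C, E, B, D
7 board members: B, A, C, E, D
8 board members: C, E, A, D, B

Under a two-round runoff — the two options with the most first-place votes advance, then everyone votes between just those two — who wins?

Round 1 first-place votes: E 15, B 12, A 1, D 8, C 8.
E and B advance.
Runoff: E is preferred to B by 24 voters; B by 20.
E wins the runoff.

E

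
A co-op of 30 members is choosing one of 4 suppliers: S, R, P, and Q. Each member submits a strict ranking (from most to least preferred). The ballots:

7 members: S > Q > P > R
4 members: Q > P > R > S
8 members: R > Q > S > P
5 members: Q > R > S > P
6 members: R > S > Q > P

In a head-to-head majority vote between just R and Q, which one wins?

Q

Voters preferring R to Q: 14; preferring Q to R: 16.
Q wins the head-to-head.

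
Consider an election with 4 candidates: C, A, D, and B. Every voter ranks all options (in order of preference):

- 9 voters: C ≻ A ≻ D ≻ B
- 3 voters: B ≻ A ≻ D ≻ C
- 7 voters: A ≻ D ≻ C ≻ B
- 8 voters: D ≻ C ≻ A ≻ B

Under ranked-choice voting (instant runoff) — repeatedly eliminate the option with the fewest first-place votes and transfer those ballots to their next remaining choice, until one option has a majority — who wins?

C

Round 1: C 9, A 7, D 8, B 3. Eliminate B.
Round 2: C 9, A 10, D 8. Eliminate D.
Round 3: C 17, A 10. C has a majority.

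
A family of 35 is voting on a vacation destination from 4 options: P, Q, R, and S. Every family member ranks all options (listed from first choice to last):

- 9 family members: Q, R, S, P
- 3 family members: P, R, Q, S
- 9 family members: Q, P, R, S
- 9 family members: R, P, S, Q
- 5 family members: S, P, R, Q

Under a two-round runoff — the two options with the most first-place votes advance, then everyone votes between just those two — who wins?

Round 1 first-place votes: P 3, Q 18, R 9, S 5.
Q and R advance.
Runoff: Q is preferred to R by 18 voters; R by 17.
Q wins the runoff.

Q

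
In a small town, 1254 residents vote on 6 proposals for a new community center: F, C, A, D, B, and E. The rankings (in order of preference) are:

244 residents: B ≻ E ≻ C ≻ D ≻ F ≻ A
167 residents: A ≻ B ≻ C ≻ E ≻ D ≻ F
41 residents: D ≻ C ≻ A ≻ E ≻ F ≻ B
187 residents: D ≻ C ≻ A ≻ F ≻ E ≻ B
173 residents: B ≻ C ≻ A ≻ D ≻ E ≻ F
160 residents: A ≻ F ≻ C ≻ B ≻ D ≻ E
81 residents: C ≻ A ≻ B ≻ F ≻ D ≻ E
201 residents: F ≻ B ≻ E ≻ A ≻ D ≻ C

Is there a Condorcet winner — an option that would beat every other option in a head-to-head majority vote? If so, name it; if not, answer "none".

none

Checking pairwise contests:
C beats F 893–361.
B beats C 785–469.
C beats A 726–528.
C beats D 825–429.
A beats B 636–618.
F beats E 629–625.
Every option loses at least one head-to-head, so there is no Condorcet winner.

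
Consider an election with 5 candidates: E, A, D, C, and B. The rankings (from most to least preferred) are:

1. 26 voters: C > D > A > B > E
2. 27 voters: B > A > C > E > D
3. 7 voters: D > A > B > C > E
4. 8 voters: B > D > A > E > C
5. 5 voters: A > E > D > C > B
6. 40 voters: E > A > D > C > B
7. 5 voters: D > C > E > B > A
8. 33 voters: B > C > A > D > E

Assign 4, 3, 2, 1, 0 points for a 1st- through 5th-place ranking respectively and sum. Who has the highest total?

A

E: 26·0 + 27·1 + 7·0 + 8·1 + 5·3 + 40·4 + 5·2 + 33·0 = 220
A: 26·2 + 27·3 + 7·3 + 8·2 + 5·4 + 40·3 + 5·0 + 33·2 = 376
D: 26·3 + 27·0 + 7·4 + 8·3 + 5·2 + 40·2 + 5·4 + 33·1 = 273
C: 26·4 + 27·2 + 7·1 + 8·0 + 5·1 + 40·1 + 5·3 + 33·3 = 324
B: 26·1 + 27·4 + 7·2 + 8·4 + 5·0 + 40·0 + 5·1 + 33·4 = 317
A has the highest Borda score (376).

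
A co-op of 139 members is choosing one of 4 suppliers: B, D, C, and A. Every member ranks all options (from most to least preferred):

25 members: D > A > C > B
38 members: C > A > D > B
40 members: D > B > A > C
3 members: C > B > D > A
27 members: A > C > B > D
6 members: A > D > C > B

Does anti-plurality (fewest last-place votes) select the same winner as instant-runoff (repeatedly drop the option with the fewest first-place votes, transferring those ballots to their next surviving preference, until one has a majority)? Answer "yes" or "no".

no

Anti-plurality — last-place votes: B 69, D 27, C 40, A 3. Winner: A.
Instant-runoff — R1 B 0, D 65, C 41, A 33 (B out); R2 D 65, C 41, A 33 (A out); R3 D 71, C 68 (D winner). Winner: D.
The two methods disagree.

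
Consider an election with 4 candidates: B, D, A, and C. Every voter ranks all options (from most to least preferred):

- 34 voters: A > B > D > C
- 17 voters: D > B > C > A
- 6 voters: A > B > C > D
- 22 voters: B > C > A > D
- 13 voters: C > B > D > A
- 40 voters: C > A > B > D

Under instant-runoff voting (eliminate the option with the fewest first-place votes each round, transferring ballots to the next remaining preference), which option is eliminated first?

Round 1: B 22, D 17, A 40, C 53. Eliminate D.

D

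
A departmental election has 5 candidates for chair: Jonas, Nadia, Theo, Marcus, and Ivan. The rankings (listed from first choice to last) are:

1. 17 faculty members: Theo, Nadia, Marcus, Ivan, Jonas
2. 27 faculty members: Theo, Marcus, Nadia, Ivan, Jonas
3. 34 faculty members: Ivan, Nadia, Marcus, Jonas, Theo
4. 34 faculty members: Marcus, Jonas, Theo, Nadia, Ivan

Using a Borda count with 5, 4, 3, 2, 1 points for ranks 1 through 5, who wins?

Marcus

Jonas: 17·1 + 27·1 + 34·2 + 34·4 = 248
Nadia: 17·4 + 27·3 + 34·4 + 34·2 = 353
Theo: 17·5 + 27·5 + 34·1 + 34·3 = 356
Marcus: 17·3 + 27·4 + 34·3 + 34·5 = 431
Ivan: 17·2 + 27·2 + 34·5 + 34·1 = 292
Marcus has the highest Borda score (431).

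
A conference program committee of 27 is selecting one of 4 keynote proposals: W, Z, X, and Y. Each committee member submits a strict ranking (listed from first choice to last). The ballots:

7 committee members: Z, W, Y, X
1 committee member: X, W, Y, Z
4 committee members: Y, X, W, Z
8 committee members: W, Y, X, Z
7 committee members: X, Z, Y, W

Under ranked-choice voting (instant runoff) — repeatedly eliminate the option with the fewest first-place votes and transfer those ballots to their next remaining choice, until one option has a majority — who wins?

Round 1: W 8, Z 7, X 8, Y 4. Eliminate Y.
Round 2: W 8, Z 7, X 12. Eliminate Z.
Round 3: W 15, X 12. W has a majority.

W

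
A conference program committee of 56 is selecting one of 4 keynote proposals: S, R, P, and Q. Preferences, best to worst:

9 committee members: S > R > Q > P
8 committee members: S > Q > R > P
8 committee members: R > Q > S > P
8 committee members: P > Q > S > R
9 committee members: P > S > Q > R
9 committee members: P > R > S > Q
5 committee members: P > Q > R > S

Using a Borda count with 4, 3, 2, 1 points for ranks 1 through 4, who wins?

S: 9·4 + 8·4 + 8·2 + 8·2 + 9·3 + 9·2 + 5·1 = 150
R: 9·3 + 8·2 + 8·4 + 8·1 + 9·1 + 9·3 + 5·2 = 129
P: 9·1 + 8·1 + 8·1 + 8·4 + 9·4 + 9·4 + 5·4 = 149
Q: 9·2 + 8·3 + 8·3 + 8·3 + 9·2 + 9·1 + 5·3 = 132
S has the highest Borda score (150).

S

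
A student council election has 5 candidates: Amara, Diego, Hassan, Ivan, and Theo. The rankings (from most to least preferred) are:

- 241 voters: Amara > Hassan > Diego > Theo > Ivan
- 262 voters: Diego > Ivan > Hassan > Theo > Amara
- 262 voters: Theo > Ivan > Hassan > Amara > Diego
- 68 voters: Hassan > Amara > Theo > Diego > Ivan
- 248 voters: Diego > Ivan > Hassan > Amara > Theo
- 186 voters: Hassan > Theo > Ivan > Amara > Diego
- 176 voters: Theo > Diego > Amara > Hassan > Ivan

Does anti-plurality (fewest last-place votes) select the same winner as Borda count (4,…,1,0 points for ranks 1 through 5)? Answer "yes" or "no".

Anti-plurality — last-place votes: Amara 262, Diego 448, Hassan 0, Ivan 485, Theo 248. Winner: Hassan.
Borda — scores: Amara 2216, Diego 3118, Hassan 3459, Ivan 2688, Theo 2949. Winner: Hassan.
The two methods agree.

yes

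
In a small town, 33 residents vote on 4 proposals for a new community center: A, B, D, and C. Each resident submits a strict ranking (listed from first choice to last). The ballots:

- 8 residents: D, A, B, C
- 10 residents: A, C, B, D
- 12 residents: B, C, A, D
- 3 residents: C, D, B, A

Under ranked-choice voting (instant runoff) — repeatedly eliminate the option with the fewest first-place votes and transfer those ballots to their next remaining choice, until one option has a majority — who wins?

B

Round 1: A 10, B 12, D 8, C 3. Eliminate C.
Round 2: A 10, B 12, D 11. Eliminate A.
Round 3: B 22, D 11. B has a majority.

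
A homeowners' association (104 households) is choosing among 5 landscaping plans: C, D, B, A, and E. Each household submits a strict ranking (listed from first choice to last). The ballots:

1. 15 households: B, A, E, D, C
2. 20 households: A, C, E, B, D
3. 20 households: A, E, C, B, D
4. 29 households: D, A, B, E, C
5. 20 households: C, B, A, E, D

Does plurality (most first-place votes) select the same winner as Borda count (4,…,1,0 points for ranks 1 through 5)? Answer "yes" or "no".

yes

Plurality — first-place votes: C 20, D 29, B 15, A 40, E 0. Winner: A.
Borda — scores: C 180, D 131, B 218, A 332, E 179. Winner: A.
The two methods agree.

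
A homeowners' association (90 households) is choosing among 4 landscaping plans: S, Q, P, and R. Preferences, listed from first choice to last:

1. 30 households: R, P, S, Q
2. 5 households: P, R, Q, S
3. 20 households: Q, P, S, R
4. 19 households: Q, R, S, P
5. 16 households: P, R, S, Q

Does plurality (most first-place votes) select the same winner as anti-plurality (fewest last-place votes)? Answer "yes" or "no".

Plurality — first-place votes: S 0, Q 39, P 21, R 30. Winner: Q.
Anti-plurality — last-place votes: S 5, Q 46, P 19, R 20. Winner: S.
The two methods disagree.

no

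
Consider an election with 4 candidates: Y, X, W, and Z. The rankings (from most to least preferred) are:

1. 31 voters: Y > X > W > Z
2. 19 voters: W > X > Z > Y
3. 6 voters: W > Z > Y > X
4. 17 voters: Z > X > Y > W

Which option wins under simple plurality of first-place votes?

First-place votes: Y 31, X 0, W 25, Z 17.
Y has the most first-place votes.

Y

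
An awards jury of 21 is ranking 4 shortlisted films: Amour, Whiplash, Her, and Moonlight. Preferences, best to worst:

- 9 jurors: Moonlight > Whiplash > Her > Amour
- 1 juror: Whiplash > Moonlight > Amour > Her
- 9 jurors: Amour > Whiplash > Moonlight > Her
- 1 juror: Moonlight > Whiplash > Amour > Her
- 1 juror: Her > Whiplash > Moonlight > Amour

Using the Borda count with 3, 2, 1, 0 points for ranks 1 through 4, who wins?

Whiplash

Amour: 9·0 + 1·1 + 9·3 + 1·1 + 1·0 = 29
Whiplash: 9·2 + 1·3 + 9·2 + 1·2 + 1·2 = 43
Her: 9·1 + 1·0 + 9·0 + 1·0 + 1·3 = 12
Moonlight: 9·3 + 1·2 + 9·1 + 1·3 + 1·1 = 42
Whiplash has the highest Borda score (43).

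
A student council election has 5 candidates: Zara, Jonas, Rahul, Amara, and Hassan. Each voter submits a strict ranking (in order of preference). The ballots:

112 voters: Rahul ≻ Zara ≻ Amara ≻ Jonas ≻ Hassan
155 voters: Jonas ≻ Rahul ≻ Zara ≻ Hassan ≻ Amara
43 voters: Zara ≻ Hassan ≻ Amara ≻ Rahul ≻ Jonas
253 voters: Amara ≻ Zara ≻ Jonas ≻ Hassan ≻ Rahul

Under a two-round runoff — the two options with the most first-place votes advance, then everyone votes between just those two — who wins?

Round 1 first-place votes: Zara 43, Jonas 155, Rahul 112, Amara 253, Hassan 0.
Amara and Jonas advance.
Runoff: Amara is preferred to Jonas by 408 voters; Jonas by 155.
Amara wins the runoff.

Amara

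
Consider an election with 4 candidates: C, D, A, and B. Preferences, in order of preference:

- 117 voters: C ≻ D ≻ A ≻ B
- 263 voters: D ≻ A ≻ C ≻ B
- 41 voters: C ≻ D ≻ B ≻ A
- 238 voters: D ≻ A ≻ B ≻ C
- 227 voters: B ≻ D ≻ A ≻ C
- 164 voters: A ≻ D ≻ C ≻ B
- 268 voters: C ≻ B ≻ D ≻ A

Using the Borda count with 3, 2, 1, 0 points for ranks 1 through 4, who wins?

D

C: 117·3 + 263·1 + 41·3 + 238·0 + 227·0 + 164·1 + 268·3 = 1705
D: 117·2 + 263·3 + 41·2 + 238·3 + 227·2 + 164·2 + 268·1 = 2869
A: 117·1 + 263·2 + 41·0 + 238·2 + 227·1 + 164·3 + 268·0 = 1838
B: 117·0 + 263·0 + 41·1 + 238·1 + 227·3 + 164·0 + 268·2 = 1496
D has the highest Borda score (2869).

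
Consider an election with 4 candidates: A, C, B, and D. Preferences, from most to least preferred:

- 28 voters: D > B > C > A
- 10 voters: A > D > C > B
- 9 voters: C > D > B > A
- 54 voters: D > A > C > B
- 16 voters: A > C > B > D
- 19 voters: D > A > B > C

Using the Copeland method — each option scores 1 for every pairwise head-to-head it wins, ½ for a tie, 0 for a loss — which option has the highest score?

D

A: beats C and B; loses to D → score 2.
C: beats B; loses to A and D → score 1.
B: loses to A, C, and D → score 0.
D: beats A, C, and B → score 3.
D has the best pairwise record.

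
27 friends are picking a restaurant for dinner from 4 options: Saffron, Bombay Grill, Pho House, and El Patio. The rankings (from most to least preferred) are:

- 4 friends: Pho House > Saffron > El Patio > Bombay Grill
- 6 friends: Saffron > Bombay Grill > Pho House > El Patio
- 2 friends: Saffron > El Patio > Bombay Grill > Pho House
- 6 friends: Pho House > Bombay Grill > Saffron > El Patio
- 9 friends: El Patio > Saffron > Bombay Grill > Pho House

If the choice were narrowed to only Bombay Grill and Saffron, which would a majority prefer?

Voters preferring Bombay Grill to Saffron: 6; preferring Saffron to Bombay Grill: 21.
Saffron wins the head-to-head.

Saffron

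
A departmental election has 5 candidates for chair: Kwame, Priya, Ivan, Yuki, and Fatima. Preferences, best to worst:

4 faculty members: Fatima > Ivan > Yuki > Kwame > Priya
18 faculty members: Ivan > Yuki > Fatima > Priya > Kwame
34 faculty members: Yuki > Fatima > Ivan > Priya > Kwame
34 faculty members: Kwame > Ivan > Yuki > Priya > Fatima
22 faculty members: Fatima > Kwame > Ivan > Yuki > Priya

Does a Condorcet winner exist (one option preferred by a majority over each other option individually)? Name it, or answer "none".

Checking pairwise contests:
Fatima beats Kwame 78–34.
Kwame beats Priya 60–52.
Fatima beats Ivan 60–52.
Ivan beats Yuki 78–34.
Yuki beats Fatima 86–26.
Every option loses at least one head-to-head, so there is no Condorcet winner.

none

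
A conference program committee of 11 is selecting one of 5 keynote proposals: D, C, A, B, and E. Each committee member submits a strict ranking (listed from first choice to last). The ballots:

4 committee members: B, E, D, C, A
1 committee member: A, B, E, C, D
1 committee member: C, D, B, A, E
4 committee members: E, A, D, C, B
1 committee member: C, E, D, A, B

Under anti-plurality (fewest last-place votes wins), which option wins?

C

Last-place votes: D 1, C 0, A 4, B 5, E 1.
C is ranked last by the fewest voters, so C wins.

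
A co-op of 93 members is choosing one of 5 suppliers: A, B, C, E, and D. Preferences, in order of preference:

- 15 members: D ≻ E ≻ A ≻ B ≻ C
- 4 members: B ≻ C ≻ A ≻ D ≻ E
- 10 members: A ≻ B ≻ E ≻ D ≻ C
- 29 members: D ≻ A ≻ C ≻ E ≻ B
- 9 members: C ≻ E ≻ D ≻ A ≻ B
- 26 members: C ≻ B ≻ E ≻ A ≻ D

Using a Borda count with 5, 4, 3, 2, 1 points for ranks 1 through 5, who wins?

A: 15·3 + 4·3 + 10·5 + 29·4 + 9·2 + 26·2 = 293
B: 15·2 + 4·5 + 10·4 + 29·1 + 9·1 + 26·4 = 232
C: 15·1 + 4·4 + 10·1 + 29·3 + 9·5 + 26·5 = 303
E: 15·4 + 4·1 + 10·3 + 29·2 + 9·4 + 26·3 = 266
D: 15·5 + 4·2 + 10·2 + 29·5 + 9·3 + 26·1 = 301
C has the highest Borda score (303).

C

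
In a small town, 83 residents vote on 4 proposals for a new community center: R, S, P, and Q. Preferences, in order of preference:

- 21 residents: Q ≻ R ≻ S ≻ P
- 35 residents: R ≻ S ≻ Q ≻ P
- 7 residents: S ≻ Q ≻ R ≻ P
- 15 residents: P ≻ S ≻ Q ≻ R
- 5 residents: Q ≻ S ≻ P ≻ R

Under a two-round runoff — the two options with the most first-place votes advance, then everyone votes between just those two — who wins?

Round 1 first-place votes: R 35, S 7, P 15, Q 26.
R and Q advance.
Runoff: R is preferred to Q by 35 voters; Q by 48.
Q wins the runoff.

Q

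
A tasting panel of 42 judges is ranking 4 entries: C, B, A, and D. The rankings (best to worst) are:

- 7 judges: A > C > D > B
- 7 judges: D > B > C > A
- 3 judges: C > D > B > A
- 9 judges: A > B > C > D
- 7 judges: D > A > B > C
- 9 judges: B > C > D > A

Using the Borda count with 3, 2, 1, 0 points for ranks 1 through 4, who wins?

C: 7·2 + 7·1 + 3·3 + 9·1 + 7·0 + 9·2 = 57
B: 7·0 + 7·2 + 3·1 + 9·2 + 7·1 + 9·3 = 69
A: 7·3 + 7·0 + 3·0 + 9·3 + 7·2 + 9·0 = 62
D: 7·1 + 7·3 + 3·2 + 9·0 + 7·3 + 9·1 = 64
B has the highest Borda score (69).

B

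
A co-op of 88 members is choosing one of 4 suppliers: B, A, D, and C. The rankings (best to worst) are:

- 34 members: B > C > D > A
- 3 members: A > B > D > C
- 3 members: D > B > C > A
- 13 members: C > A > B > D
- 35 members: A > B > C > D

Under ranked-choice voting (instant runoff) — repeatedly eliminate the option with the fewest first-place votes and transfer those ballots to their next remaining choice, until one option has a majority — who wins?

A

Round 1: B 34, A 38, D 3, C 13. Eliminate D.
Round 2: B 37, A 38, C 13. Eliminate C.
Round 3: B 37, A 51. A has a majority.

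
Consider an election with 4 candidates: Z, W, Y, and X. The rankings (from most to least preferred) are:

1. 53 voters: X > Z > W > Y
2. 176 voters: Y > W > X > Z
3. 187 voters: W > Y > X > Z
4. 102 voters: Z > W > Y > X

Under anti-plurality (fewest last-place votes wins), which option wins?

Last-place votes: Z 363, W 0, Y 53, X 102.
W is ranked last by the fewest voters, so W wins.

W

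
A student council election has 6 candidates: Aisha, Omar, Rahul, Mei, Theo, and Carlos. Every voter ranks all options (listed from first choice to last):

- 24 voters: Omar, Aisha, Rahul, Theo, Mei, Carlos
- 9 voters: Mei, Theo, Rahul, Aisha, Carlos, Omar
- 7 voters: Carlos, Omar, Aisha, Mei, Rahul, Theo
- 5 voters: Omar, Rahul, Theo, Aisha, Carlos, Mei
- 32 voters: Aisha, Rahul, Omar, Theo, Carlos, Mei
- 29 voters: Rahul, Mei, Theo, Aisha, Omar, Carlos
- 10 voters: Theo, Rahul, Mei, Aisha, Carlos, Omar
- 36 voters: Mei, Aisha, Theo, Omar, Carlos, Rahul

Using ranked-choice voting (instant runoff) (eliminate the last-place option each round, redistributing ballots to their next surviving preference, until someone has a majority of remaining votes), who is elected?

Round 1: Aisha 32, Omar 29, Rahul 29, Mei 45, Theo 10, Carlos 7. Eliminate Carlos.
Round 2: Aisha 32, Omar 36, Rahul 29, Mei 45, Theo 10. Eliminate Theo.
Round 3: Aisha 32, Omar 36, Rahul 39, Mei 45. Eliminate Aisha.
Round 4: Omar 36, Rahul 71, Mei 45. Eliminate Omar.
Round 5: Rahul 100, Mei 52. Rahul has a majority.

Rahul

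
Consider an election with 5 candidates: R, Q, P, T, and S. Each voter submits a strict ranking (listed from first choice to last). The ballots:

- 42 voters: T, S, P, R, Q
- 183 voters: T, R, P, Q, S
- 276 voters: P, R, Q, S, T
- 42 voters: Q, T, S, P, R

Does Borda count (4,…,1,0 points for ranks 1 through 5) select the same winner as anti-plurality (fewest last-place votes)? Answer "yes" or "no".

Borda — scores: R 1419, Q 903, P 1596, T 1026, S 486. Winner: P.
Anti-plurality — last-place votes: R 42, Q 42, P 0, T 276, S 183. Winner: P.
The two methods agree.

yes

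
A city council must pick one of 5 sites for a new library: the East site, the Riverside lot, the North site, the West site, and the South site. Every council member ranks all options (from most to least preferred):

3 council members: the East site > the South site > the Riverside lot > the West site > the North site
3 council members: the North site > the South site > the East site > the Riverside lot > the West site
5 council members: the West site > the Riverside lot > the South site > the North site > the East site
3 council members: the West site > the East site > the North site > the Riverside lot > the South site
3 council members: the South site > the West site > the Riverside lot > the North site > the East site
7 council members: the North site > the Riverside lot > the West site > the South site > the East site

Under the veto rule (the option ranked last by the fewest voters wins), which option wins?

Last-place votes: the East site 15, the Riverside lot 0, the North site 3, the West site 3, the South site 3.
the Riverside lot is ranked last by the fewest voters, so the Riverside lot wins.

the Riverside lot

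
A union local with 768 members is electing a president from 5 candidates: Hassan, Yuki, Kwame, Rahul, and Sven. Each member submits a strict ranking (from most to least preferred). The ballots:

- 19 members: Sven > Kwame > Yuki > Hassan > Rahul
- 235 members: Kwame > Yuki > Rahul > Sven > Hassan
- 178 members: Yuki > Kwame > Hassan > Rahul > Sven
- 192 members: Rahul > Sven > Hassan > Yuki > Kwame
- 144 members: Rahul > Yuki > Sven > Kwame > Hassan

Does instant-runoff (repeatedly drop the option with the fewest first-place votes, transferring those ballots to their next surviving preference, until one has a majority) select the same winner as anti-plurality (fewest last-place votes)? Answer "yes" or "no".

Instant-runoff — R1 Hassan 0, Yuki 178, Kwame 235, Rahul 336, Sven 19 (Hassan out); R2 Yuki 178, Kwame 235, Rahul 336, Sven 19 (Sven out); R3 Yuki 178, Kwame 254, Rahul 336 (Yuki out); R4 Kwame 432, Rahul 336 (Kwame winner). Winner: Kwame.
Anti-plurality — last-place votes: Hassan 379, Yuki 0, Kwame 192, Rahul 19, Sven 178. Winner: Yuki.
The two methods disagree.

no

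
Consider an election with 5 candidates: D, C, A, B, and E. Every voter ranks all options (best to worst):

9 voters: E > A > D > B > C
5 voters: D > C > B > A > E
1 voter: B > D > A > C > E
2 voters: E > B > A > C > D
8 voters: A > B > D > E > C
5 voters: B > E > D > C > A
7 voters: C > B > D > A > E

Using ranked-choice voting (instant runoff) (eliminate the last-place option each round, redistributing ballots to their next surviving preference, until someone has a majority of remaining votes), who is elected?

Round 1: D 5, C 7, A 8, B 6, E 11. Eliminate D.
Round 2: C 12, A 8, B 6, E 11. Eliminate B.
Round 3: C 12, A 9, E 16. Eliminate A.
Round 4: C 13, E 24. E has a majority.

E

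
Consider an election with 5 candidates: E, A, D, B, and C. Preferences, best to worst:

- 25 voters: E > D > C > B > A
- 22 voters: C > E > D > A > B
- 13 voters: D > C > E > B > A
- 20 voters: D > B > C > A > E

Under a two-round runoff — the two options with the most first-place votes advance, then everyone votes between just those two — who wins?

E

Round 1 first-place votes: E 25, A 0, D 33, B 0, C 22.
D and E advance.
Runoff: D is preferred to E by 33 voters; E by 47.
E wins the runoff.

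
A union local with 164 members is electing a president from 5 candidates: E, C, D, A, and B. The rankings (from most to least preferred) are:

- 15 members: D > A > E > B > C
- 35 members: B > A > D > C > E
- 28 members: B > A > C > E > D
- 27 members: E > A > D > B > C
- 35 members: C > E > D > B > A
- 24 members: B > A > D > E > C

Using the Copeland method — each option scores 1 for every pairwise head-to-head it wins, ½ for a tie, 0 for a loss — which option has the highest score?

B

E: beats D; loses to C, A, and B → score 1.
C: beats E; loses to D, A, and B → score 1.
D: beats C; loses to E, A, and B → score 1.
A: beats E, C, and D; loses to B → score 3.
B: beats E, C, D, and A → score 4.
B has the best pairwise record.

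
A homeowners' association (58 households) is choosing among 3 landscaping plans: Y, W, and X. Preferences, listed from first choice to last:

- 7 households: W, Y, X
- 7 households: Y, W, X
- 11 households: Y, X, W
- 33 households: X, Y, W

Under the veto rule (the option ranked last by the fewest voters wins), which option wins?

Y

Last-place votes: Y 0, W 44, X 14.
Y is ranked last by the fewest voters, so Y wins.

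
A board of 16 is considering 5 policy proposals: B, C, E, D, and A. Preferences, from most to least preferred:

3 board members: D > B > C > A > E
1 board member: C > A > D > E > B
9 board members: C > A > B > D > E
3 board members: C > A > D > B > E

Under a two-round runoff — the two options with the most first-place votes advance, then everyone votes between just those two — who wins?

Round 1 first-place votes: B 0, C 13, E 0, D 3, A 0.
C and D advance.
Runoff: C is preferred to D by 13 voters; D by 3.
C wins the runoff.

C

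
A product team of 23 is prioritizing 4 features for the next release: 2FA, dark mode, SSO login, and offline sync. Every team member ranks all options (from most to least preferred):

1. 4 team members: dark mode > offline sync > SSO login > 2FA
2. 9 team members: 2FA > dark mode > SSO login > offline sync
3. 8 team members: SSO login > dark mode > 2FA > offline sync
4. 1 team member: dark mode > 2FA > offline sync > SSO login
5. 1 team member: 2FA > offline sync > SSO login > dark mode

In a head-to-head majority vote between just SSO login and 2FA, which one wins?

Voters preferring SSO login to 2FA: 12; preferring 2FA to SSO login: 11.
SSO login wins the head-to-head.

SSO login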